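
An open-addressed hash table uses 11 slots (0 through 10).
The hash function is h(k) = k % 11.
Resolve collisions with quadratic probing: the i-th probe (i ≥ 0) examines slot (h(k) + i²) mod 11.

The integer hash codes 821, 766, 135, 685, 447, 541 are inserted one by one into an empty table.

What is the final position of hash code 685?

Insert 821: h=7, slot 7 empty => index 7.
Insert 766: h=7, slot 7 occupied => index 8.
Insert 135: h=3, slot 3 empty => index 3.
Insert 685: h=3, slot 3 occupied => index 4.
Insert 447: h=7, slots 7,8 occupied => index 0.
Insert 541: h=2, slot 2 empty => index 2.
Table: [447, ∅, 541, 135, 685, ∅, ∅, 821, 766, ∅, ∅]

4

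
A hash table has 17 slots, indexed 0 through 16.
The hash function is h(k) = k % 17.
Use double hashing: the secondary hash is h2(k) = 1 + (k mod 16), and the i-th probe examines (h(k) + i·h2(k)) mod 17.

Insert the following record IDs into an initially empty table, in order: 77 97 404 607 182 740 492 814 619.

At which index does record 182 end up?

2

Insert 77: h=9, slot 9 empty => index 9.
Insert 97: h=12, slot 12 empty => index 12.
Insert 404: h=13, slot 13 empty => index 13.
Insert 607: h=12, h2=16, slot 12 occupied => index 11.
Insert 182: h=12, h2=7, slot 12 occupied => index 2.
Insert 740: h=9, h2=5, slot 9 occupied => index 14.
Insert 492: h=16, slot 16 empty => index 16.
Insert 814: h=15, slot 15 empty => index 15.
Insert 619: h=7, slot 7 empty => index 7.
Table: [., ., 182, ., ., ., ., 619, ., 77, ., 607, 97, 404, 740, 814, 492]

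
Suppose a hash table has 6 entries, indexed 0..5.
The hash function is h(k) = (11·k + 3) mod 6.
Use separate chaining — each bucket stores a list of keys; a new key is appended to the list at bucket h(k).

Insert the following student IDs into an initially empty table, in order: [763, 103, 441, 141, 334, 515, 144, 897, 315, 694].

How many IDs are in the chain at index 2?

2

763 → bucket 2
103 → bucket 2 (collision)
441 → bucket 0
141 → bucket 0 (collision)
334 → bucket 5
515 → bucket 4
144 → bucket 3
897 → bucket 0 (collision)
315 → bucket 0 (collision)
694 → bucket 5 (collision)
Final buckets:
0: 441 -> 141 -> 897 -> 315
1: _
2: 763 -> 103
3: 144
4: 515
5: 334 -> 694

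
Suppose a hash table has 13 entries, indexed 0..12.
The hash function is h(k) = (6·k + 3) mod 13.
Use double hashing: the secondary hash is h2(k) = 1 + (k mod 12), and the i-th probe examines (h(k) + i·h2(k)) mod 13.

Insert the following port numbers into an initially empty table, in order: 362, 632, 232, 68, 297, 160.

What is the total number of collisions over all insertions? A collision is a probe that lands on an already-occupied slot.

Insert 362: h=4, slot 4 empty → index 4.
Insert 632: h=12, slot 12 empty → index 12.
Insert 232: h=4, h2=5, slot 4 occupied → index 9.
Insert 68: h=8, slot 8 empty → index 8.
Insert 297: h=4, h2=10, slot 4 occupied → index 1.
Insert 160: h=1, h2=5, slot 1 occupied → index 6.
Table: [∅, 297, ∅, ∅, 362, ∅, 160, ∅, 68, 232, ∅, ∅, 632]

3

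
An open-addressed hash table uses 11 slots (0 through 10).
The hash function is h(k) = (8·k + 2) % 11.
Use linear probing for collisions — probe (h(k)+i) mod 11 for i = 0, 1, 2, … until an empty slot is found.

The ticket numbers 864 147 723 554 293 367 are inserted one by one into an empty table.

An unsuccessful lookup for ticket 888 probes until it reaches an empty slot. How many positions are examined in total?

6

864 hashes to 6; slot 6 is free → place at 6.
147 hashes to 1; slot 1 is free → place at 1.
723 hashes to 0; slot 0 is free → place at 0.
554 hashes to 1; 1 taken → place at 2.
293 hashes to 3; slot 3 is free → place at 3.
367 hashes to 1; 1,2,3 taken → place at 4.
Table: [723, 147, 554, 293, 367, -, 864, -, -, -, -]
Lookup 888: h=0, probe 0,1,2,3,4,5 → slot 5 empty, not found.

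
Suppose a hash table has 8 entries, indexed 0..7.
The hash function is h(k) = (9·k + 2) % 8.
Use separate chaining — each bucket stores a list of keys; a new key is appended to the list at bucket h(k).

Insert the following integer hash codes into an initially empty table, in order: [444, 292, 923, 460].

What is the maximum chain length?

444 → bucket 6
292 → bucket 6 (collision)
923 → bucket 5
460 → bucket 6 (collision)
Final buckets:
0: _
1: _
2: _
3: _
4: _
5: 923
6: 444 -> 292 -> 460
7: _

3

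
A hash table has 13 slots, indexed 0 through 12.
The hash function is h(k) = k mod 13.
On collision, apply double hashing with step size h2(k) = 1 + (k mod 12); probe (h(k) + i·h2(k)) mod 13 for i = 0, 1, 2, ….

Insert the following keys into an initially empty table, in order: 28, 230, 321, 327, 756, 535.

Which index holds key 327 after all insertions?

28 hashes to 2; slot 2 is free -> place at 2.
230 hashes to 9; slot 9 is free -> place at 9.
321 hashes to 9, h2=10; 9 taken -> place at 6.
327 hashes to 2, h2=4; 2,6 taken -> place at 10.
756 hashes to 2, h2=1; 2 taken -> place at 3.
535 hashes to 2, h2=8; 2,10 taken -> place at 5.
Table: [., ., 28, 756, ., 535, 321, ., ., 230, 327, ., .]

10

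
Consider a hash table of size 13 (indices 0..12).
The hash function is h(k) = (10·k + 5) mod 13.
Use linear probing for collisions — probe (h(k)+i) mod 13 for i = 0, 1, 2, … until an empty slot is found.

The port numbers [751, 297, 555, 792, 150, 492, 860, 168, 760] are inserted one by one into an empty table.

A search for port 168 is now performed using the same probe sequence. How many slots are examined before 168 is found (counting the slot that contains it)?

751 hashes to 1; slot 1 is free → place at 1.
297 hashes to 11; slot 11 is free → place at 11.
555 hashes to 4; slot 4 is free → place at 4.
792 hashes to 8; slot 8 is free → place at 8.
150 hashes to 10; slot 10 is free → place at 10.
492 hashes to 11; 11 taken → place at 12.
860 hashes to 12; 12 taken → place at 0.
168 hashes to 8; 8 taken → place at 9.
760 hashes to 0; 0,1 taken → place at 2.
Table: [860, 751, 760, ., 555, ., ., ., 792, 168, 150, 297, 492]
Lookup 168: h=8, probe 8,9 → found at 9.

2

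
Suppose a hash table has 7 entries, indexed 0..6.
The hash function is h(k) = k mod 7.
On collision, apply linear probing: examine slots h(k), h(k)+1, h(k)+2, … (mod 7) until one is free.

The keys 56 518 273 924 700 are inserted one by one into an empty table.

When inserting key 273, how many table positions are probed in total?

56 hashes to 0; slot 0 is free -> place at 0.
518 hashes to 0; 0 taken -> place at 1.
273 hashes to 0; 0,1 taken -> place at 2.
924 hashes to 0; 0,1,2 taken -> place at 3.
700 hashes to 0; 0,1,2,3 taken -> place at 4.
Table: [56, 518, 273, 924, 700, —, —]

3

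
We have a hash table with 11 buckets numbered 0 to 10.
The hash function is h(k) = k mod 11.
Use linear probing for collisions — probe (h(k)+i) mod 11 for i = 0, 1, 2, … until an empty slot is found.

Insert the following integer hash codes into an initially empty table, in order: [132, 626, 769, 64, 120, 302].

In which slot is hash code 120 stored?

132: h=0 => slot 0
626: h=10 => slot 10
769: h=10, probe 10,0,1 => slot 1
64: h=9 => slot 9
120: h=10, probe 10,0,1,2 => slot 2
302: h=5 => slot 5
Table: [132, 769, 120, -, -, 302, -, -, -, 64, 626]

2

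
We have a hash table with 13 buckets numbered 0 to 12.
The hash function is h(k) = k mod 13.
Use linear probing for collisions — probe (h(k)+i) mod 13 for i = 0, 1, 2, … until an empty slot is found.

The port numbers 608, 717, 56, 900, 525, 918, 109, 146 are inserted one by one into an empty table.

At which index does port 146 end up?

7

608 hashes to 10; slot 10 is free → place at 10.
717 hashes to 2; slot 2 is free → place at 2.
56 hashes to 4; slot 4 is free → place at 4.
900 hashes to 3; slot 3 is free → place at 3.
525 hashes to 5; slot 5 is free → place at 5.
918 hashes to 8; slot 8 is free → place at 8.
109 hashes to 5; 5 taken → place at 6.
146 hashes to 3; 3,4,5,6 taken → place at 7.
Table: [-, -, 717, 900, 56, 525, 109, 146, 918, -, 608, -, -]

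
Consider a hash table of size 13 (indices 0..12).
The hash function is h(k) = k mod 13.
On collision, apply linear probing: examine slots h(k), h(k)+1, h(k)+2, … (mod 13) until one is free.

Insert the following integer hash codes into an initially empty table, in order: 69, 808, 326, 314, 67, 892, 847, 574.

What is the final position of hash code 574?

7

69 hashes to 4; slot 4 is free -> place at 4.
808 hashes to 2; slot 2 is free -> place at 2.
326 hashes to 1; slot 1 is free -> place at 1.
314 hashes to 2; 2 taken -> place at 3.
67 hashes to 2; 2,3,4 taken -> place at 5.
892 hashes to 8; slot 8 is free -> place at 8.
847 hashes to 2; 2,3,4,5 taken -> place at 6.
574 hashes to 2; 2,3,4,5,6 taken -> place at 7.
Table: [., 326, 808, 314, 69, 67, 847, 574, 892, ., ., ., .]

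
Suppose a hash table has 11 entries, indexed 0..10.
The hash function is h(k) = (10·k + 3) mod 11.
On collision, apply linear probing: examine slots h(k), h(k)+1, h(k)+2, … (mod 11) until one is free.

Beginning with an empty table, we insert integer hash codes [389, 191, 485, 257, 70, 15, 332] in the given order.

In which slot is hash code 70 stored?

389: h=10 -> slot 10
191: h=10, probe 10,0 -> slot 0
485: h=2 -> slot 2
257: h=10, probe 10,0,1 -> slot 1
70: h=10, probe 10,0,1,2,3 -> slot 3
15: h=10, probe 10,0,1,2,3,4 -> slot 4
332: h=1, probe 1,2,3,4,5 -> slot 5
Table: [191, 257, 485, 70, 15, 332, ., ., ., ., 389]

3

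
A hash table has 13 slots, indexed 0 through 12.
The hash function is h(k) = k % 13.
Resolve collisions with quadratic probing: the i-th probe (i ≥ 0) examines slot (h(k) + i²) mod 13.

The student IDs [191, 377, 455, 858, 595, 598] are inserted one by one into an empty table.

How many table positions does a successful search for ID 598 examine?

191: h=9 → slot 9
377: h=0 → slot 0
455: h=0, probe 0,1 → slot 1
858: h=0, probe 0,1,4 → slot 4
595: h=10 → slot 10
598: h=0, probe 0,1,4,9,3 → slot 3
Table: [377, 455, -, 598, 858, -, -, -, -, 191, 595, -, -]
Lookup 598: h=0, probe 0,1,4,9,3 → found at 3.

5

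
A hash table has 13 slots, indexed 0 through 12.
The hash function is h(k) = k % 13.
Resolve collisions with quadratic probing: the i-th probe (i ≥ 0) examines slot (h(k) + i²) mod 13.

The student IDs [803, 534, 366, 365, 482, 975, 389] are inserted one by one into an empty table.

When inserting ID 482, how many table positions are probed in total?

803 hashes to 10; slot 10 is free => place at 10.
534 hashes to 1; slot 1 is free => place at 1.
366 hashes to 2; slot 2 is free => place at 2.
365 hashes to 1; 1,2 taken => place at 5.
482 hashes to 1; 1,2,5,10 taken => place at 4.
975 hashes to 0; slot 0 is free => place at 0.
389 hashes to 12; slot 12 is free => place at 12.
Table: [975, 534, 366, ∅, 482, 365, ∅, ∅, ∅, ∅, 803, ∅, 389]

5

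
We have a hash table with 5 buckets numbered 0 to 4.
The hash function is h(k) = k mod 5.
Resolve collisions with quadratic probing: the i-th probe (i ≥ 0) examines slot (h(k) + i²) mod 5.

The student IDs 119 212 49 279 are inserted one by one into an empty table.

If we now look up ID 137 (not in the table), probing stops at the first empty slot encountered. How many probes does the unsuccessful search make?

119: h=4 => slot 4
212: h=2 => slot 2
49: h=4, probe 4,0 => slot 0
279: h=4, probe 4,0,3 => slot 3
Table: [49, _, 212, 279, 119]
Lookup 137: h=2, probe 2,3,1 → slot 1 empty, not found.

3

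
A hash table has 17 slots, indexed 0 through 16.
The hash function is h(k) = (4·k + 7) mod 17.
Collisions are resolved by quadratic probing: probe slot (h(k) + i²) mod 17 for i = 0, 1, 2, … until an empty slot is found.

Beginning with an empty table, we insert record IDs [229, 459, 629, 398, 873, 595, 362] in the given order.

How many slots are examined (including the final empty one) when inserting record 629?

229 hashes to 5; slot 5 is free => place at 5.
459 hashes to 7; slot 7 is free => place at 7.
629 hashes to 7; 7 taken => place at 8.
398 hashes to 1; slot 1 is free => place at 1.
873 hashes to 14; slot 14 is free => place at 14.
595 hashes to 7; 7,8 taken => place at 11.
362 hashes to 10; slot 10 is free => place at 10.
Table: [., 398, ., ., ., 229, ., 459, 629, ., 362, 595, ., ., 873, ., .]

2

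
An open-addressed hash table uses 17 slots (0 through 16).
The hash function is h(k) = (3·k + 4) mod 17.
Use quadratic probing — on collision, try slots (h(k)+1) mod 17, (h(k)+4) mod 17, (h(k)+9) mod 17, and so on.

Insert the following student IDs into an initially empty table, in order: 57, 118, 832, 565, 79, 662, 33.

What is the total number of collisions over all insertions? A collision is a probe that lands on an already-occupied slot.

57: h=5 -> slot 5
118: h=1 -> slot 1
832: h=1, probe 1,2 -> slot 2
565: h=16 -> slot 16
79: h=3 -> slot 3
662: h=1, probe 1,2,5,10 -> slot 10
33: h=1, probe 1,2,5,10,0 -> slot 0
Table: [33, 118, 832, 79, _, 57, _, _, _, _, 662, _, _, _, _, _, 565]

8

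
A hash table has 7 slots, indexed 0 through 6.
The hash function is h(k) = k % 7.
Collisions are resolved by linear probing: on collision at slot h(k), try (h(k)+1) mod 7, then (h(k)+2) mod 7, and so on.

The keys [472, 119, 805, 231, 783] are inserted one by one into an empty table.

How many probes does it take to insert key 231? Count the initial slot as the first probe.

472: h=3 → slot 3
119: h=0 → slot 0
805: h=0, probe 0,1 → slot 1
231: h=0, probe 0,1,2 → slot 2
783: h=6 → slot 6
Table: [119, 805, 231, 472, ∅, ∅, 783]

3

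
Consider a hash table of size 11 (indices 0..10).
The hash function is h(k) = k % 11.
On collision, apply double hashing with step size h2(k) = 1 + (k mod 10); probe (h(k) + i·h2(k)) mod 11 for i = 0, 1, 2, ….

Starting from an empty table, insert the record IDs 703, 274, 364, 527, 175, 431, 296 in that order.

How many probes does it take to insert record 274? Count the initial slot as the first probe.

703 hashes to 10; slot 10 is free -> place at 10.
274 hashes to 10, h2=5; 10 taken -> place at 4.
364 hashes to 1; slot 1 is free -> place at 1.
527 hashes to 10, h2=8; 10 taken -> place at 7.
175 hashes to 10, h2=6; 10 taken -> place at 5.
431 hashes to 2; slot 2 is free -> place at 2.
296 hashes to 10, h2=7; 10 taken -> place at 6.
Table: [-, 364, 431, -, 274, 175, 296, 527, -, -, 703]

2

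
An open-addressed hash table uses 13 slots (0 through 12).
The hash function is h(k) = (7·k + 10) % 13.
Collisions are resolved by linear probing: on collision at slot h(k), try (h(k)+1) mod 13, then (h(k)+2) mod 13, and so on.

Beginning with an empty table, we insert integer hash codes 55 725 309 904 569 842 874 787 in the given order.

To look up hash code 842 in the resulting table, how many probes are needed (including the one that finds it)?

5

55 hashes to 5; slot 5 is free => place at 5.
725 hashes to 2; slot 2 is free => place at 2.
309 hashes to 2; 2 taken => place at 3.
904 hashes to 7; slot 7 is free => place at 7.
569 hashes to 2; 2,3 taken => place at 4.
842 hashes to 2; 2,3,4,5 taken => place at 6.
874 hashes to 5; 5,6,7 taken => place at 8.
787 hashes to 7; 7,8 taken => place at 9.
Table: [., ., 725, 309, 569, 55, 842, 904, 874, 787, ., ., .]
Lookup 842: h=2, probe 2,3,4,5,6 → found at 6.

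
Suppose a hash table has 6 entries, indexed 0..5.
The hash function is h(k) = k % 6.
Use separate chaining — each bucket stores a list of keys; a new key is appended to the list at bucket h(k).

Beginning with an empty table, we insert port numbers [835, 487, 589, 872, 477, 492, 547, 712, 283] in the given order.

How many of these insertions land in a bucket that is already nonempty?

835 -> bucket 1
487 -> bucket 1 (collision)
589 -> bucket 1 (collision)
872 -> bucket 2
477 -> bucket 3
492 -> bucket 0
547 -> bucket 1 (collision)
712 -> bucket 4
283 -> bucket 1 (collision)
Final buckets:
0: 492
1: 835 -> 487 -> 589 -> 547 -> 283
2: 872
3: 477
4: 712
5: .

4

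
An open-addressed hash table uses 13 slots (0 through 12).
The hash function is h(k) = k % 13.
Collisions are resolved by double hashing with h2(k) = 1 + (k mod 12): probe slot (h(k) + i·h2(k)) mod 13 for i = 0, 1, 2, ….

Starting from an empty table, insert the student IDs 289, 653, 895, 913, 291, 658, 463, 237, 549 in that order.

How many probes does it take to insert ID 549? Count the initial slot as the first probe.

289 hashes to 3; slot 3 is free -> place at 3.
653 hashes to 3, h2=6; 3 taken -> place at 9.
895 hashes to 11; slot 11 is free -> place at 11.
913 hashes to 3, h2=2; 3 taken -> place at 5.
291 hashes to 5, h2=4; 5,9 taken -> place at 0.
658 hashes to 8; slot 8 is free -> place at 8.
463 hashes to 8, h2=8; 8,3,11 taken -> place at 6.
237 hashes to 3, h2=10; 3,0 taken -> place at 10.
549 hashes to 3, h2=10; 3,0,10 taken -> place at 7.
Table: [291, ., ., 289, ., 913, 463, 549, 658, 653, 237, 895, .]

4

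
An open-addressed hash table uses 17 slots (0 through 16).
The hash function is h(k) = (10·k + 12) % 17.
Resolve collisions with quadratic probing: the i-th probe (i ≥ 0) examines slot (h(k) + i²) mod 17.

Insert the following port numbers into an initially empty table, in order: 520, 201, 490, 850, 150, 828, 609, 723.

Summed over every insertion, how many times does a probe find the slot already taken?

7

520 hashes to 10; slot 10 is free → place at 10.
201 hashes to 16; slot 16 is free → place at 16.
490 hashes to 16; 16 taken → place at 0.
850 hashes to 12; slot 12 is free → place at 12.
150 hashes to 16; 16,0 taken → place at 3.
828 hashes to 13; slot 13 is free → place at 13.
609 hashes to 16; 16,0,3 taken → place at 8.
723 hashes to 0; 0 taken → place at 1.
Table: [490, 723, _, 150, _, _, _, _, 609, _, 520, _, 850, 828, _, _, 201]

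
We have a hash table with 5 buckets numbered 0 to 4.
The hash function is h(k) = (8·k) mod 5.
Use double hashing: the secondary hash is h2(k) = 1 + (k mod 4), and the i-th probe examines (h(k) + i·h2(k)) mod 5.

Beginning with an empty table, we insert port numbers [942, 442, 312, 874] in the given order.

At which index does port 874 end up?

942: h=1 -> slot 1
442: h=1, h2=3, probe 1,4 -> slot 4
312: h=1, h2=1, probe 1,2 -> slot 2
874: h=2, h2=3, probe 2,0 -> slot 0
Table: [874, 942, 312, -, 442]

0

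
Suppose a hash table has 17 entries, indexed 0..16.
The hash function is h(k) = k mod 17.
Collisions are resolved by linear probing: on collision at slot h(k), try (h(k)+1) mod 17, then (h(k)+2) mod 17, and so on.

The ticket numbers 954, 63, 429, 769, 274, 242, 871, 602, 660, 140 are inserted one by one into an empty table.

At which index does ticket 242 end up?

6

954: h=2 → slot 2
63: h=12 → slot 12
429: h=4 → slot 4
769: h=4, probe 4,5 → slot 5
274: h=2, probe 2,3 → slot 3
242: h=4, probe 4,5,6 → slot 6
871: h=4, probe 4,5,6,7 → slot 7
602: h=7, probe 7,8 → slot 8
660: h=14 → slot 14
140: h=4, probe 4,5,6,7,8,9 → slot 9
Table: [∅, ∅, 954, 274, 429, 769, 242, 871, 602, 140, ∅, ∅, 63, ∅, 660, ∅, ∅]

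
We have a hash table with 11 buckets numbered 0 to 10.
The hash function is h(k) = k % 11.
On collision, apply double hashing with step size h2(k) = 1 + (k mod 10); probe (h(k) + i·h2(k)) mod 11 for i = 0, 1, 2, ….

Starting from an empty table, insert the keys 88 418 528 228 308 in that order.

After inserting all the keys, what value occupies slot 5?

88: h=0 → slot 0
418: h=0, h2=9, probe 0,9 → slot 9
528: h=0, h2=9, probe 0,9,7 → slot 7
228: h=8 → slot 8
308: h=0, h2=9, probe 0,9,7,5 → slot 5
Table: [88, —, —, —, —, 308, —, 528, 228, 418, —]

308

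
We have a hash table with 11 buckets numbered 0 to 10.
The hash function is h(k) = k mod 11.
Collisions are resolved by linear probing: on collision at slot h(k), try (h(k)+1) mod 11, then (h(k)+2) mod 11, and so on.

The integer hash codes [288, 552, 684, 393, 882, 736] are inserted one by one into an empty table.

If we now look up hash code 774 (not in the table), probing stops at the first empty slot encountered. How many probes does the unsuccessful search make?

Insert 288: h=2, slot 2 empty → index 2.
Insert 552: h=2, slot 2 occupied → index 3.
Insert 684: h=2, slots 2,3 occupied → index 4.
Insert 393: h=8, slot 8 empty → index 8.
Insert 882: h=2, slots 2,3,4 occupied → index 5.
Insert 736: h=10, slot 10 empty → index 10.
Table: [_, _, 288, 552, 684, 882, _, _, 393, _, 736]
Lookup 774: h=4, probe 4,5,6 → slot 6 empty, not found.

3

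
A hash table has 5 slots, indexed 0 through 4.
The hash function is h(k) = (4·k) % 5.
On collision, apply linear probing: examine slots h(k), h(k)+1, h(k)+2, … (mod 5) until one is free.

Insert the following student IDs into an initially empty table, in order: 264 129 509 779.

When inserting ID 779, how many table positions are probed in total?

4

264 hashes to 1; slot 1 is free -> place at 1.
129 hashes to 1; 1 taken -> place at 2.
509 hashes to 1; 1,2 taken -> place at 3.
779 hashes to 1; 1,2,3 taken -> place at 4.
Table: [-, 264, 129, 509, 779]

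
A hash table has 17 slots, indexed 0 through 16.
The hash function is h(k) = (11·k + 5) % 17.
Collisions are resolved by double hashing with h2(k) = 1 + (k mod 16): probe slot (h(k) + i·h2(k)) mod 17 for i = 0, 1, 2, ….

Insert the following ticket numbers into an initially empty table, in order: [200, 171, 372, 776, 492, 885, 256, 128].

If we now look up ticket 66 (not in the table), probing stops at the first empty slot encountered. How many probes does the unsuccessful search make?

2

200 hashes to 12; slot 12 is free => place at 12.
171 hashes to 16; slot 16 is free => place at 16.
372 hashes to 0; slot 0 is free => place at 0.
776 hashes to 7; slot 7 is free => place at 7.
492 hashes to 11; slot 11 is free => place at 11.
885 hashes to 16, h2=6; 16 taken => place at 5.
256 hashes to 16, h2=1; 16,0 taken => place at 1.
128 hashes to 2; slot 2 is free => place at 2.
Table: [372, 256, 128, —, —, 885, —, 776, —, —, —, 492, 200, —, —, —, 171]
Lookup 66: h=0, h2=3, probe 0,3 → slot 3 empty, not found.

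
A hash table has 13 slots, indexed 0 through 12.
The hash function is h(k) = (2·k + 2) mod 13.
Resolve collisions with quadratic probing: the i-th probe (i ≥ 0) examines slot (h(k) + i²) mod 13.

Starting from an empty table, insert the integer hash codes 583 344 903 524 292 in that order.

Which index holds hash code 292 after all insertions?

Insert 583: h=11, slot 11 empty → index 11.
Insert 344: h=1, slot 1 empty → index 1.
Insert 903: h=1, slot 1 occupied → index 2.
Insert 524: h=10, slot 10 empty → index 10.
Insert 292: h=1, slots 1,2 occupied → index 5.
Table: [-, 344, 903, -, -, 292, -, -, -, -, 524, 583, -]

5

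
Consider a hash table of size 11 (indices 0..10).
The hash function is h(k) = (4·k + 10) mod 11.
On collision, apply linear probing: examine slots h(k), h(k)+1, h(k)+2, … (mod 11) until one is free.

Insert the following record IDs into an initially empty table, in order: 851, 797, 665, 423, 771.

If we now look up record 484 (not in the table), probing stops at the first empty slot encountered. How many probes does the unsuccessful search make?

Insert 851: h=4, slot 4 empty => index 4.
Insert 797: h=8, slot 8 empty => index 8.
Insert 665: h=8, slot 8 occupied => index 9.
Insert 423: h=8, slots 8,9 occupied => index 10.
Insert 771: h=3, slot 3 empty => index 3.
Table: [., ., ., 771, 851, ., ., ., 797, 665, 423]
Lookup 484: h=10, probe 10,0 → slot 0 empty, not found.

2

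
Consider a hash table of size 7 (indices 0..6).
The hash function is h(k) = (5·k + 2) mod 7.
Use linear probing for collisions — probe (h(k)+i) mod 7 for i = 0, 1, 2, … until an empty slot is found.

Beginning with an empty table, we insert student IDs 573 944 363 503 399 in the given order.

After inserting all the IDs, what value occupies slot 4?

573

573: h=4 => slot 4
944: h=4, probe 4,5 => slot 5
363: h=4, probe 4,5,6 => slot 6
503: h=4, probe 4,5,6,0 => slot 0
399: h=2 => slot 2
Table: [503, —, 399, —, 573, 944, 363]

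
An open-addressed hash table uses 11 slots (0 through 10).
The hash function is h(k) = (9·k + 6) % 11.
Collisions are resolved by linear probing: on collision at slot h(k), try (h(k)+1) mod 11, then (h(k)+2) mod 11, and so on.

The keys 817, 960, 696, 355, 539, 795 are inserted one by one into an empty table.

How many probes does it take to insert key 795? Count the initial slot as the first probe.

Insert 817: h=0, slot 0 empty => index 0.
Insert 960: h=0, slot 0 occupied => index 1.
Insert 696: h=0, slots 0,1 occupied => index 2.
Insert 355: h=0, slots 0,1,2 occupied => index 3.
Insert 539: h=6, slot 6 empty => index 6.
Insert 795: h=0, slots 0,1,2,3 occupied => index 4.
Table: [817, 960, 696, 355, 795, —, 539, —, —, —, —]

5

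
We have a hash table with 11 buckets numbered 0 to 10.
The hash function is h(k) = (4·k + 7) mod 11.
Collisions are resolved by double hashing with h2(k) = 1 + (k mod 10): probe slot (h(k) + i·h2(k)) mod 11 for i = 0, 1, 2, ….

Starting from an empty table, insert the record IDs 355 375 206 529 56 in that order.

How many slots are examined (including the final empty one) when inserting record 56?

Insert 355: h=8, slot 8 empty -> index 8.
Insert 375: h=0, slot 0 empty -> index 0.
Insert 206: h=6, slot 6 empty -> index 6.
Insert 529: h=0, h2=10, slot 0 occupied -> index 10.
Insert 56: h=0, h2=7, slot 0 occupied -> index 7.
Table: [375, ∅, ∅, ∅, ∅, ∅, 206, 56, 355, ∅, 529]

2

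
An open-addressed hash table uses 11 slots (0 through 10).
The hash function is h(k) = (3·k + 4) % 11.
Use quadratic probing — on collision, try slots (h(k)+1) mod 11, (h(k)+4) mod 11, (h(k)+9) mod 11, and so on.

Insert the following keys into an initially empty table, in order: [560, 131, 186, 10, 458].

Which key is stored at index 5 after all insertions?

560: h=1 -> slot 1
131: h=1, probe 1,2 -> slot 2
186: h=1, probe 1,2,5 -> slot 5
10: h=1, probe 1,2,5,10 -> slot 10
458: h=3 -> slot 3
Table: [∅, 560, 131, 458, ∅, 186, ∅, ∅, ∅, ∅, 10]

186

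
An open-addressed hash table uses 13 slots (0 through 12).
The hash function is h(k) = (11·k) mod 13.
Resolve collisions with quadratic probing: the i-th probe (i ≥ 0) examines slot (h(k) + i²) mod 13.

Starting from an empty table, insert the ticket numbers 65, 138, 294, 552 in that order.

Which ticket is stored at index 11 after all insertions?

65 hashes to 0; slot 0 is free → place at 0.
138 hashes to 10; slot 10 is free → place at 10.
294 hashes to 10; 10 taken → place at 11.
552 hashes to 1; slot 1 is free → place at 1.
Table: [65, 552, _, _, _, _, _, _, _, _, 138, 294, _]

294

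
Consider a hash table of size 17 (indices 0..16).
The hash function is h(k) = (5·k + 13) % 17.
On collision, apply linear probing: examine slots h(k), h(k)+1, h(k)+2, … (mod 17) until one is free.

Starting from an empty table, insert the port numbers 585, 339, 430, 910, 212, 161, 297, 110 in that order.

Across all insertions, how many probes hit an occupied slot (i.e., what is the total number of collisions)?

585: h=14 -> slot 14
339: h=8 -> slot 8
430: h=4 -> slot 4
910: h=7 -> slot 7
212: h=2 -> slot 2
161: h=2, probe 2,3 -> slot 3
297: h=2, probe 2,3,4,5 -> slot 5
110: h=2, probe 2,3,4,5,6 -> slot 6
Table: [-, -, 212, 161, 430, 297, 110, 910, 339, -, -, -, -, -, 585, -, -]

8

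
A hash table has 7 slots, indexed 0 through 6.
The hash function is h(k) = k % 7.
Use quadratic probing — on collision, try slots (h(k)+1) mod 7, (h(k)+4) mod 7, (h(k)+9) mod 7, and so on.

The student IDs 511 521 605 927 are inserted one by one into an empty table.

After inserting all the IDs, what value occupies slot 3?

511: h=0 → slot 0
521: h=3 → slot 3
605: h=3, probe 3,4 → slot 4
927: h=3, probe 3,4,0,5 → slot 5
Table: [511, ., ., 521, 605, 927, .]

521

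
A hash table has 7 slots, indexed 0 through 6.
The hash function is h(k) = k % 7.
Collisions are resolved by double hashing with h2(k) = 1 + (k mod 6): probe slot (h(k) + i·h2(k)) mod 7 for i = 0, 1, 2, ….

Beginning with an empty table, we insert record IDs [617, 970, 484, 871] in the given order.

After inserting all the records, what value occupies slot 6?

484

617 hashes to 1; slot 1 is free -> place at 1.
970 hashes to 4; slot 4 is free -> place at 4.
484 hashes to 1, h2=5; 1 taken -> place at 6.
871 hashes to 3; slot 3 is free -> place at 3.
Table: [—, 617, —, 871, 970, —, 484]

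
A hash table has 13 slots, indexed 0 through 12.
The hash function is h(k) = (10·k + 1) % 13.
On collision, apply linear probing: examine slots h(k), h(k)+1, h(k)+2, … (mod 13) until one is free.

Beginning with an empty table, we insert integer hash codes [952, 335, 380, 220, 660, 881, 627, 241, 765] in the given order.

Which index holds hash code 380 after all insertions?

6

952 hashes to 5; slot 5 is free -> place at 5.
335 hashes to 10; slot 10 is free -> place at 10.
380 hashes to 5; 5 taken -> place at 6.
220 hashes to 4; slot 4 is free -> place at 4.
660 hashes to 10; 10 taken -> place at 11.
881 hashes to 10; 10,11 taken -> place at 12.
627 hashes to 5; 5,6 taken -> place at 7.
241 hashes to 6; 6,7 taken -> place at 8.
765 hashes to 7; 7,8 taken -> place at 9.
Table: [., ., ., ., 220, 952, 380, 627, 241, 765, 335, 660, 881]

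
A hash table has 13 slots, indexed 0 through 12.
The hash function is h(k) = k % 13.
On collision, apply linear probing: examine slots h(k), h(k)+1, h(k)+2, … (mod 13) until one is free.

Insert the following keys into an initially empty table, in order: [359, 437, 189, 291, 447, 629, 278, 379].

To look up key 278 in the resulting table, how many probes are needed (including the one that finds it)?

7

Insert 359: h=8, slot 8 empty → index 8.
Insert 437: h=8, slot 8 occupied → index 9.
Insert 189: h=7, slot 7 empty → index 7.
Insert 291: h=5, slot 5 empty → index 5.
Insert 447: h=5, slot 5 occupied → index 6.
Insert 629: h=5, slots 5,6,7,8,9 occupied → index 10.
Insert 278: h=5, slots 5,6,7,8,9,10 occupied → index 11.
Insert 379: h=2, slot 2 empty → index 2.
Table: [-, -, 379, -, -, 291, 447, 189, 359, 437, 629, 278, -]
Lookup 278: h=5, probe 5,6,7,8,9,10,11 → found at 11.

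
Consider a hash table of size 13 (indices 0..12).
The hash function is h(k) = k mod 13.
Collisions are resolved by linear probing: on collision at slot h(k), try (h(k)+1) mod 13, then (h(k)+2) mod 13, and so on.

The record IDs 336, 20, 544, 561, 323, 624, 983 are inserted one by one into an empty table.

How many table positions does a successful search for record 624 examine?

336: h=11 -> slot 11
20: h=7 -> slot 7
544: h=11, probe 11,12 -> slot 12
561: h=2 -> slot 2
323: h=11, probe 11,12,0 -> slot 0
624: h=0, probe 0,1 -> slot 1
983: h=8 -> slot 8
Table: [323, 624, 561, _, _, _, _, 20, 983, _, _, 336, 544]
Lookup 624: h=0, probe 0,1 → found at 1.

2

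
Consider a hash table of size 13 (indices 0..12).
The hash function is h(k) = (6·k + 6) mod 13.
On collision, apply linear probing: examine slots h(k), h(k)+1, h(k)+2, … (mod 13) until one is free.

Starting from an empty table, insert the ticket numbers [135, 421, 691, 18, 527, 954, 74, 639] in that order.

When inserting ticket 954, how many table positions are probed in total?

135: h=10 → slot 10
421: h=10, probe 10,11 → slot 11
691: h=5 → slot 5
18: h=10, probe 10,11,12 → slot 12
527: h=9 → slot 9
954: h=10, probe 10,11,12,0 → slot 0
74: h=8 → slot 8
639: h=5, probe 5,6 → slot 6
Table: [954, —, —, —, —, 691, 639, —, 74, 527, 135, 421, 18]

4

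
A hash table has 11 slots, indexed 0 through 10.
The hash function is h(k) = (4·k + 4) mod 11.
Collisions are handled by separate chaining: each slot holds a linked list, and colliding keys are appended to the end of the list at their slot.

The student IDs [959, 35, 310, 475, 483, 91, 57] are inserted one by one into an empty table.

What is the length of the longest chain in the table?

Insert 959: h=1, bucket 1 empty -> new chain.
Insert 35: h=1, bucket 1 nonempty -> append to chain.
Insert 310: h=1, bucket 1 nonempty -> append to chain.
Insert 475: h=1, bucket 1 nonempty -> append to chain.
Insert 483: h=0, bucket 0 empty -> new chain.
Insert 91: h=5, bucket 5 empty -> new chain.
Insert 57: h=1, bucket 1 nonempty -> append to chain.
Final buckets:
0: 483
1: 959 -> 35 -> 310 -> 475 -> 57
2: _
3: _
4: _
5: 91
6: _
7: _
8: _
9: _
10: _

5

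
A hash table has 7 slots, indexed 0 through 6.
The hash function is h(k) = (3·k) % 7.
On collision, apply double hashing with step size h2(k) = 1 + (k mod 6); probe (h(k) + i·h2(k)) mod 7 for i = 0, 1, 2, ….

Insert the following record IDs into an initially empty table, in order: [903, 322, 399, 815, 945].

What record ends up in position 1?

945

903: h=0 → slot 0
322: h=0, h2=5, probe 0,5 → slot 5
399: h=0, h2=4, probe 0,4 → slot 4
815: h=2 → slot 2
945: h=0, h2=4, probe 0,4,1 → slot 1
Table: [903, 945, 815, -, 399, 322, -]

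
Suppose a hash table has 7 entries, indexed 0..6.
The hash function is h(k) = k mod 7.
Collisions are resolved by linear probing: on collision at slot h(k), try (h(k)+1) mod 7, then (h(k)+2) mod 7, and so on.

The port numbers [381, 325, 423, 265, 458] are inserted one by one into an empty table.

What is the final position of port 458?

Insert 381: h=3, slot 3 empty → index 3.
Insert 325: h=3, slot 3 occupied → index 4.
Insert 423: h=3, slots 3,4 occupied → index 5.
Insert 265: h=6, slot 6 empty → index 6.
Insert 458: h=3, slots 3,4,5,6 occupied → index 0.
Table: [458, —, —, 381, 325, 423, 265]

0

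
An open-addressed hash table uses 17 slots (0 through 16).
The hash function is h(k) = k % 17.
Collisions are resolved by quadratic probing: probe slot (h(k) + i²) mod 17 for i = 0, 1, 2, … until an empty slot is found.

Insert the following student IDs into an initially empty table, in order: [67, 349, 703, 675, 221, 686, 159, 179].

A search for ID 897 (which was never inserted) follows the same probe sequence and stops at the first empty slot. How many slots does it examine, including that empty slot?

67 hashes to 16; slot 16 is free -> place at 16.
349 hashes to 9; slot 9 is free -> place at 9.
703 hashes to 6; slot 6 is free -> place at 6.
675 hashes to 12; slot 12 is free -> place at 12.
221 hashes to 0; slot 0 is free -> place at 0.
686 hashes to 6; 6 taken -> place at 7.
159 hashes to 6; 6,7 taken -> place at 10.
179 hashes to 9; 9,10 taken -> place at 13.
Table: [221, —, —, —, —, —, 703, 686, —, 349, 159, —, 675, 179, —, —, 67]
Lookup 897: h=13, probe 13,14 → slot 14 empty, not found.

2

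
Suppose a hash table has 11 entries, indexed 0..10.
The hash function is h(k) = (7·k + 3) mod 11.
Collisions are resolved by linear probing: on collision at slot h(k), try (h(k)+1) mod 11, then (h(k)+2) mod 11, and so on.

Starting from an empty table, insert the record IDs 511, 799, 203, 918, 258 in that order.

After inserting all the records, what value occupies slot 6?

203

511: h=5 -> slot 5
799: h=8 -> slot 8
203: h=5, probe 5,6 -> slot 6
918: h=5, probe 5,6,7 -> slot 7
258: h=5, probe 5,6,7,8,9 -> slot 9
Table: [—, —, —, —, —, 511, 203, 918, 799, 258, —]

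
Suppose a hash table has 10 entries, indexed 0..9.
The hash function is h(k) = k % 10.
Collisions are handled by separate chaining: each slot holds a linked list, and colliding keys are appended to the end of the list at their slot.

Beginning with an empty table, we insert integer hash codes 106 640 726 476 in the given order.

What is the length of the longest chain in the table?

3

Insert 106: h=6, bucket 6 empty -> new chain.
Insert 640: h=0, bucket 0 empty -> new chain.
Insert 726: h=6, bucket 6 nonempty -> append to chain.
Insert 476: h=6, bucket 6 nonempty -> append to chain.
Final buckets:
0: 640
1: ∅
2: ∅
3: ∅
4: ∅
5: ∅
6: 106 -> 726 -> 476
7: ∅
8: ∅
9: ∅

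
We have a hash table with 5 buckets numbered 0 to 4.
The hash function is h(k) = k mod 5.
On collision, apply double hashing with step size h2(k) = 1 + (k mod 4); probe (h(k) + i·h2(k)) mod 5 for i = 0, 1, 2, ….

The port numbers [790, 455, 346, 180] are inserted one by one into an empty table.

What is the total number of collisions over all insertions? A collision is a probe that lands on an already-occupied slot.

790: h=0 → slot 0
455: h=0, h2=4, probe 0,4 → slot 4
346: h=1 → slot 1
180: h=0, h2=1, probe 0,1,2 → slot 2
Table: [790, 346, 180, ∅, 455]

3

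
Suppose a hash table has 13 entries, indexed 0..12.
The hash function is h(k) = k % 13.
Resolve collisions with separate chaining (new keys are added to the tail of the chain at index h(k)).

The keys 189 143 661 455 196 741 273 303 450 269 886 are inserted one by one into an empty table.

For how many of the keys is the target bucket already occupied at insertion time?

3

Insert 189: h=7, bucket 7 empty -> new chain.
Insert 143: h=0, bucket 0 empty -> new chain.
Insert 661: h=11, bucket 11 empty -> new chain.
Insert 455: h=0, bucket 0 nonempty -> append to chain.
Insert 196: h=1, bucket 1 empty -> new chain.
Insert 741: h=0, bucket 0 nonempty -> append to chain.
Insert 273: h=0, bucket 0 nonempty -> append to chain.
Insert 303: h=4, bucket 4 empty -> new chain.
Insert 450: h=8, bucket 8 empty -> new chain.
Insert 269: h=9, bucket 9 empty -> new chain.
Insert 886: h=2, bucket 2 empty -> new chain.
Final buckets:
0: 143 -> 455 -> 741 -> 273
1: 196
2: 886
3: ∅
4: 303
5: ∅
6: ∅
7: 189
8: 450
9: 269
10: ∅
11: 661
12: ∅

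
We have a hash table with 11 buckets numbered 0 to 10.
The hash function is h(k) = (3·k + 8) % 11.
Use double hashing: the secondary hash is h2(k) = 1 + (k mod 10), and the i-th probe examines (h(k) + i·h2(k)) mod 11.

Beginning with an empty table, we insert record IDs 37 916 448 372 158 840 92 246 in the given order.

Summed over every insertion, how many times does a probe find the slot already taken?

37: h=9 -> slot 9
916: h=6 -> slot 6
448: h=10 -> slot 10
372: h=2 -> slot 2
158: h=9, h2=9, probe 9,7 -> slot 7
840: h=9, h2=1, probe 9,10,0 -> slot 0
92: h=9, h2=3, probe 9,1 -> slot 1
246: h=9, h2=7, probe 9,5 -> slot 5
Table: [840, 92, 372, -, -, 246, 916, 158, -, 37, 448]

5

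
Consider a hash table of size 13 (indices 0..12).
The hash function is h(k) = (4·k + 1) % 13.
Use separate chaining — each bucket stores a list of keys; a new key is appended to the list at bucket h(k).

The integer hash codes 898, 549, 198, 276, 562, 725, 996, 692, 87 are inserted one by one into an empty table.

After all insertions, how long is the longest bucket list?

898 → bucket 5
549 → bucket 0
198 → bucket 0 (collision)
276 → bucket 0 (collision)
562 → bucket 0 (collision)
725 → bucket 2
996 → bucket 7
692 → bucket 0 (collision)
87 → bucket 11
Final buckets:
0: 549 -> 198 -> 276 -> 562 -> 692
1: .
2: 725
3: .
4: .
5: 898
6: .
7: 996
8: .
9: .
10: .
11: 87
12: .

5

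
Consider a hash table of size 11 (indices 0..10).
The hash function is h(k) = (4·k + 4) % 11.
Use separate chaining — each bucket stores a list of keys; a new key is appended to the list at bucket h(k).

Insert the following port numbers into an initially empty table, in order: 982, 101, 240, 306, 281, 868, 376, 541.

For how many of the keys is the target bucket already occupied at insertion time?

3

Insert 982: h=5, bucket 5 empty -> new chain.
Insert 101: h=1, bucket 1 empty -> new chain.
Insert 240: h=7, bucket 7 empty -> new chain.
Insert 306: h=7, bucket 7 nonempty -> append to chain.
Insert 281: h=6, bucket 6 empty -> new chain.
Insert 868: h=0, bucket 0 empty -> new chain.
Insert 376: h=1, bucket 1 nonempty -> append to chain.
Insert 541: h=1, bucket 1 nonempty -> append to chain.
Final buckets:
0: 868
1: 101 -> 376 -> 541
2: —
3: —
4: —
5: 982
6: 281
7: 240 -> 306
8: —
9: —
10: —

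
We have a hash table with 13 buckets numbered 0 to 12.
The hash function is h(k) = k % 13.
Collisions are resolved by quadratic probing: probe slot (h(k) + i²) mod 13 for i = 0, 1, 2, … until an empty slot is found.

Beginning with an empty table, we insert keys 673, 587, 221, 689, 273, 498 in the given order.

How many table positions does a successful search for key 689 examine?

2

673: h=10 => slot 10
587: h=2 => slot 2
221: h=0 => slot 0
689: h=0, probe 0,1 => slot 1
273: h=0, probe 0,1,4 => slot 4
498: h=4, probe 4,5 => slot 5
Table: [221, 689, 587, _, 273, 498, _, _, _, _, 673, _, _]
Lookup 689: h=0, probe 0,1 → found at 1.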